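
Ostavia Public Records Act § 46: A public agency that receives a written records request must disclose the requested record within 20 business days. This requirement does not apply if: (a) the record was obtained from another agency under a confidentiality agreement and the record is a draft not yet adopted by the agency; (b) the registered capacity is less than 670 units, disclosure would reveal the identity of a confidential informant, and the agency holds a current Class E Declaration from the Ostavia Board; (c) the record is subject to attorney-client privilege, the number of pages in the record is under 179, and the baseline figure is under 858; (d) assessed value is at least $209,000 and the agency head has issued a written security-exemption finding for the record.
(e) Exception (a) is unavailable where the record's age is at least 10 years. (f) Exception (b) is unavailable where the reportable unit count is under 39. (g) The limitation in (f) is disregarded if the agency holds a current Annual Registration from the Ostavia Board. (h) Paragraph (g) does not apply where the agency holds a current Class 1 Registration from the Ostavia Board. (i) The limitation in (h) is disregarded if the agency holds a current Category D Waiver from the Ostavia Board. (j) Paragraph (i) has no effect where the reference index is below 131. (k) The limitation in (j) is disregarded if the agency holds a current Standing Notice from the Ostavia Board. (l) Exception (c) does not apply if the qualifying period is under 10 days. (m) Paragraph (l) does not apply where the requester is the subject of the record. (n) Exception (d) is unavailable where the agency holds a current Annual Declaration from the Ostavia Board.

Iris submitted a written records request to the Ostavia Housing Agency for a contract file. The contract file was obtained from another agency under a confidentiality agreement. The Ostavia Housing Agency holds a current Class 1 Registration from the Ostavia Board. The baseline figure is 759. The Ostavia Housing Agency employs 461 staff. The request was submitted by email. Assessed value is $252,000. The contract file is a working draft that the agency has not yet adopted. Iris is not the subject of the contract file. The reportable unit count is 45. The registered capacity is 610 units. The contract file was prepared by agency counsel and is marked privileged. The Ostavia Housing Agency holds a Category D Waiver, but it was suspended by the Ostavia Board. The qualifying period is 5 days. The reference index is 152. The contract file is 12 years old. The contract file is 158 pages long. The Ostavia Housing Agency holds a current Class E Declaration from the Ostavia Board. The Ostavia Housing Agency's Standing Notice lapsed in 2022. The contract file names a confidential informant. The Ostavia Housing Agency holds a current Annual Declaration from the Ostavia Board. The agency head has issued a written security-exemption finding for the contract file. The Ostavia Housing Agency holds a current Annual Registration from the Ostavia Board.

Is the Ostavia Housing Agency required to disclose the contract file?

Exception (a)'s conditions are all satisfied: the contract file was obtained under a confidentiality agreement; the contract file is an unadopted draft. However, paragraph (e) must be considered: (e) operates against (a): the record's age is 12 years, meeting the 10 years threshold. (a) is therefore removed.
Exception (b): the registered capacity is 610 units, less than the 670 units limit; the contract file names a confidential informant; a current Class E Declaration is held — every condition holds. Applying paragraphs (f)–(k): (f) is inapplicable — the reportable unit count is 45, not under 39. So (b) applies.
Exception (c) is satisfied on its face — the contract file is privileged; the number of pages in the record is 158, under the 179 limit; the baseline figure is 759, under the 858 limit. But: (l) operates — the qualifying period is 5 days, under the 10 days limit. (m) does not operate here (Iris is not the subject of the contract file), so (l) stands. Exception (c) does not apply.
Exception (d): assessed value is $252,000, meeting the $209,000 threshold; a written security-exemption finding has been issued — every condition holds. But applying paragraph (n): (n) operates against (d): a current Annual Declaration is held. So (d) is unavailable.

No — exception (b) applies; the Ostavia Housing Agency is not required to disclose the contract file.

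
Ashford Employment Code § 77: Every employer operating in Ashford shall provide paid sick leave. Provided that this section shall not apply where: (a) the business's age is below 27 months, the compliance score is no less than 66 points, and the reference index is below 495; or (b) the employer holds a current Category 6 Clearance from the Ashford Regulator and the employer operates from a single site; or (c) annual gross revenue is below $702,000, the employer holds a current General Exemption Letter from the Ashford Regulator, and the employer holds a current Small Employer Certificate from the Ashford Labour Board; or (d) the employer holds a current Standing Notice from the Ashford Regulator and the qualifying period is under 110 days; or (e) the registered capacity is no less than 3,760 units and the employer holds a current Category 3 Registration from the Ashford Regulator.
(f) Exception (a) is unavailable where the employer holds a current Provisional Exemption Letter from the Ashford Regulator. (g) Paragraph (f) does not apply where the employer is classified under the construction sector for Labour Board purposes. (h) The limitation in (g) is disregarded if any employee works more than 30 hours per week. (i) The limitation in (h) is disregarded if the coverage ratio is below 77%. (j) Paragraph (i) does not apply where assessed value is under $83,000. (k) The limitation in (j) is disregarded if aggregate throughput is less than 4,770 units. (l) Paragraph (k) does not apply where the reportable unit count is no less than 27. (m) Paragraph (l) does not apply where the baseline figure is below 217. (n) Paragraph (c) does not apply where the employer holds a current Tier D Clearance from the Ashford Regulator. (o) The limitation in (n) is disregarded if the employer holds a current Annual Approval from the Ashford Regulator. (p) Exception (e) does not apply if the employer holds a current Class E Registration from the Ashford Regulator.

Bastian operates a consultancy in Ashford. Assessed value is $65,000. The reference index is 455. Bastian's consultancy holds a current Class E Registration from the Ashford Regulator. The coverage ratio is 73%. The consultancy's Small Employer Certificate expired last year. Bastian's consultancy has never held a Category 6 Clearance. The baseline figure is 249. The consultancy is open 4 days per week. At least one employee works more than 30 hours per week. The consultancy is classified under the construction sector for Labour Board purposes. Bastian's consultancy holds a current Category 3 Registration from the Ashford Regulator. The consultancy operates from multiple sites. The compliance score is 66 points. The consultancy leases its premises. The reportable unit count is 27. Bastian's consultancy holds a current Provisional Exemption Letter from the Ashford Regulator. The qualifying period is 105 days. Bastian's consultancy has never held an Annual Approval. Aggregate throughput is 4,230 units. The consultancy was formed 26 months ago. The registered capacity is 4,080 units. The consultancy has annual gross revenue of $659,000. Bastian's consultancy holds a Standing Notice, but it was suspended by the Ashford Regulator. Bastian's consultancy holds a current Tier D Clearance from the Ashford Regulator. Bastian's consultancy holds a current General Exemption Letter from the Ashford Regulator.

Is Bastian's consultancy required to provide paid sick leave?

All of (a)'s requirements are met (the business's age is 26 months, below the 27 months limit; the compliance score is 66 points, meeting the 66 points threshold; the reference index is 455, below the 495 limit). However, paragraphs (f)–(m) must be considered: (f) is triggered — a current Provisional Exemption Letter is held. (g) would limit (f) — the consultancy is classified under the construction sector — but (h) sets (g) aside: (h) operates against (g): at least one employee exceeds 30 hours/week. (i) is triggered (the coverage ratio is 73%, below the 77% limit), but is displaced by (j): (j) is triggered — assessed value is $65,000, under the $83,000 limit. (k) is triggered (aggregate throughput is 4,230 units, less than the 4,770 units limit), but is overridden by (l): (l) operates against (k): the reportable unit count is 27, meeting the 27 threshold. (m), which would lift (l), does not operate here — the baseline figure is 249, not below 217. (a) is therefore removed.
Exception (b) fails — the Category 6 Clearance is not current.
Exception (c) fails — the Small Employer Certificate has expired.
Exception (d) does not apply: no current Standing Notice is held.
Exception (e): the registered capacity is 4,080 units, meeting the 3,760 units threshold; a current Category 3 Registration is held — every condition holds. But: (p) is triggered — a current Class E Registration is held. So (e) is unavailable.
No exception applies. The general rule governs.

Yes — Bastian's consultancy must provide paid sick leave.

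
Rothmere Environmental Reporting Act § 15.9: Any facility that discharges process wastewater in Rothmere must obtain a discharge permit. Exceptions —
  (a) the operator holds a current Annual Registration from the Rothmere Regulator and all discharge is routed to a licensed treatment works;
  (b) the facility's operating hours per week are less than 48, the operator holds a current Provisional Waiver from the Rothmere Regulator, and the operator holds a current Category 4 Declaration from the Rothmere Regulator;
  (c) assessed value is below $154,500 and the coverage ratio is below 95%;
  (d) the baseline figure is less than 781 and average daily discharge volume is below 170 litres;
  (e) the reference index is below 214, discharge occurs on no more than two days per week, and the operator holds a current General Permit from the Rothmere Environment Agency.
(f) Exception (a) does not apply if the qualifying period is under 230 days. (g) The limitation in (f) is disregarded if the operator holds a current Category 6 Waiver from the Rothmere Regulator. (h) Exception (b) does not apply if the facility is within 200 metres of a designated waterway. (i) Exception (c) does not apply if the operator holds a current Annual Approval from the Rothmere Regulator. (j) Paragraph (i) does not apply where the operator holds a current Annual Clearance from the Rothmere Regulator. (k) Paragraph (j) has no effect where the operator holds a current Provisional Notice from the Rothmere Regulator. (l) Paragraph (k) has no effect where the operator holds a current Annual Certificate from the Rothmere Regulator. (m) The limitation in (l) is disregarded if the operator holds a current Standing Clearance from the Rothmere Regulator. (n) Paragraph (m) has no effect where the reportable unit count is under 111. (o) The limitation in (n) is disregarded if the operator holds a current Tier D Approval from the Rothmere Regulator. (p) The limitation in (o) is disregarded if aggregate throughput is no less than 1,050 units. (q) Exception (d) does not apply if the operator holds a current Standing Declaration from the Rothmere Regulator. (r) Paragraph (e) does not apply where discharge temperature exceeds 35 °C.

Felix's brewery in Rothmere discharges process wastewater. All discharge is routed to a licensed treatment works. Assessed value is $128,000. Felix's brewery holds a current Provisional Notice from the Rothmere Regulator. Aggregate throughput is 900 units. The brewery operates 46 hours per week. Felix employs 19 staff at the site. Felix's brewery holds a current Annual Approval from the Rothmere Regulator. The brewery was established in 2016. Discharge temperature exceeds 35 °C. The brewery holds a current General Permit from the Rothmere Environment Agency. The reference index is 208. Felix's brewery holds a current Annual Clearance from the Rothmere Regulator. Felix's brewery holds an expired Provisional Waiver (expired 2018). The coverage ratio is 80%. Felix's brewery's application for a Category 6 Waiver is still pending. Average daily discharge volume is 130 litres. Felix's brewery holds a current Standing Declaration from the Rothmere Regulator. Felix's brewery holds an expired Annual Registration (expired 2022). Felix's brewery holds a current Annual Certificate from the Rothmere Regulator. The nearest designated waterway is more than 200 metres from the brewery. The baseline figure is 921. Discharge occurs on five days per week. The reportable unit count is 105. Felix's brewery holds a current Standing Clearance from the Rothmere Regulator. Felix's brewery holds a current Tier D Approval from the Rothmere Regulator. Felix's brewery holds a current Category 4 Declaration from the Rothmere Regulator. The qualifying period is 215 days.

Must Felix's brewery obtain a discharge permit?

Yes — Felix's brewery must obtain a discharge permit.

Exception (a) requires that the operator holds a current Annual Registration from the Rothmere Regulator; but there is no Annual Registration in force, so (a) is unavailable.
Exception (b) fails — there is no Provisional Waiver in force.
Exception (c) is satisfied on its face — assessed value is $128,000, below the $154,500 limit; the coverage ratio is 80%, below the 95% limit. But applying paragraphs (i)–(p): (i) operates against (c): a current Annual Approval is held. (j) would limit (i) — a current Annual Clearance is held — but (k) sets (j) aside: (k) operates — a current Provisional Notice is held. (l) would limit (k) — a current Annual Certificate is held — but (m) sets (l) aside: (m) applies — a current Standing Clearance is held. (n) would limit (m) — the reportable unit count is 105, under the 111 limit — but (o) sets (n) aside: (o) operates against (n): a current Tier D Approval is held. (p), which would lift (o), is not engaged — aggregate throughput is 900 units, short of 1,050 units. Exception (c) does not apply.
Exception (d) requires that the baseline figure is less than 781; but the baseline figure is 921, not less than 781, so (d) is unavailable.
Exception (e) fails — discharge occurs on five days per week.
None of the exceptions is available; § 15.9 applies in full.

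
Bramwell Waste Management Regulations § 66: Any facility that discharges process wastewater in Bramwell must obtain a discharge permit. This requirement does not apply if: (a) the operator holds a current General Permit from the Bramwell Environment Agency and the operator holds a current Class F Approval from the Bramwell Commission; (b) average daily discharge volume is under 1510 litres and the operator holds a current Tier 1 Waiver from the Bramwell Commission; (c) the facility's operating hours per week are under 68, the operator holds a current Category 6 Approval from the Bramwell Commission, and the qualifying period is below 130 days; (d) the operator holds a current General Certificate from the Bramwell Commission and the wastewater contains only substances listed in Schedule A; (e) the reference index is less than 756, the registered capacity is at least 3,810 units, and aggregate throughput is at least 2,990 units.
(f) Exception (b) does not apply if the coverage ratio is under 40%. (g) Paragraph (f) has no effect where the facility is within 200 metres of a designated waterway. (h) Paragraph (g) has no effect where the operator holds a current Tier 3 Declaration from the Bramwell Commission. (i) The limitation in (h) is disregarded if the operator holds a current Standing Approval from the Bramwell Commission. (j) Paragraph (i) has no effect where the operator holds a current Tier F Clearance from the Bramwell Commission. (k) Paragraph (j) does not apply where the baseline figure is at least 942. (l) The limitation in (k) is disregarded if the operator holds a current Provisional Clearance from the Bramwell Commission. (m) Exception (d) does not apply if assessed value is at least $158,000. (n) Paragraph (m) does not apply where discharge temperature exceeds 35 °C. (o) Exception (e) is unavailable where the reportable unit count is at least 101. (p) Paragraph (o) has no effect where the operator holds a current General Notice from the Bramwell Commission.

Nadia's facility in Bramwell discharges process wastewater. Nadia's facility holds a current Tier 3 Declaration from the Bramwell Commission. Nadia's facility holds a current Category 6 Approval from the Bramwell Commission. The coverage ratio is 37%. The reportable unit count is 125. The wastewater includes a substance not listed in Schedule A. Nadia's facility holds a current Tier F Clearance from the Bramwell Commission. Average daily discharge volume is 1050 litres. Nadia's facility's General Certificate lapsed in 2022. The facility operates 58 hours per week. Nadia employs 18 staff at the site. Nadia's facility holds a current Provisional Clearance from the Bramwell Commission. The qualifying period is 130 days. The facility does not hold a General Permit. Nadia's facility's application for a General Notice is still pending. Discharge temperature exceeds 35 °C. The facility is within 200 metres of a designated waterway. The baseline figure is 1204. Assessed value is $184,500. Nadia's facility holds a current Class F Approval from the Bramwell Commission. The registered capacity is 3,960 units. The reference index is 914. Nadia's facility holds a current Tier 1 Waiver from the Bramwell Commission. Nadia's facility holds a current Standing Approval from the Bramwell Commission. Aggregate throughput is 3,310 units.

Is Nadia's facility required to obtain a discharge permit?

Exception (a) requires that the operator holds a current General Permit from the Bramwell Environment Agency; but no General Permit is held, so (a) is unavailable.
All of (b)'s requirements are met (average daily discharge volume is 1050 litres, under the 1510 litres limit; a current Tier 1 Waiver is held). But applying paragraphs (f)–(l): (f) operates against (b): the coverage ratio is 37%, under the 40% limit. (g) would limit (f) — the facility is within 200 m of a designated waterway — but (h) sets (g) aside: (h) operates against (g): a current Tier 3 Declaration is held. (i) would limit (h) — a current Standing Approval is held — but (j) sets (i) aside: (j) applies — a current Tier F Clearance is held. (k) would limit (j) — the baseline figure is 1,204, meeting the 942 threshold — but (l) sets (k) aside: (l) operates against (k): a current Provisional Clearance is held. (b) is therefore removed.
Exception (c) fails — the qualifying period is 130 days, not below 130 days.
Exception (d) does not apply: no current General Certificate is held.
Exception (e) fails — the reference index is 914, not less than 756.
No exception applies. The general rule governs.

Yes — Nadia's facility must obtain a discharge permit.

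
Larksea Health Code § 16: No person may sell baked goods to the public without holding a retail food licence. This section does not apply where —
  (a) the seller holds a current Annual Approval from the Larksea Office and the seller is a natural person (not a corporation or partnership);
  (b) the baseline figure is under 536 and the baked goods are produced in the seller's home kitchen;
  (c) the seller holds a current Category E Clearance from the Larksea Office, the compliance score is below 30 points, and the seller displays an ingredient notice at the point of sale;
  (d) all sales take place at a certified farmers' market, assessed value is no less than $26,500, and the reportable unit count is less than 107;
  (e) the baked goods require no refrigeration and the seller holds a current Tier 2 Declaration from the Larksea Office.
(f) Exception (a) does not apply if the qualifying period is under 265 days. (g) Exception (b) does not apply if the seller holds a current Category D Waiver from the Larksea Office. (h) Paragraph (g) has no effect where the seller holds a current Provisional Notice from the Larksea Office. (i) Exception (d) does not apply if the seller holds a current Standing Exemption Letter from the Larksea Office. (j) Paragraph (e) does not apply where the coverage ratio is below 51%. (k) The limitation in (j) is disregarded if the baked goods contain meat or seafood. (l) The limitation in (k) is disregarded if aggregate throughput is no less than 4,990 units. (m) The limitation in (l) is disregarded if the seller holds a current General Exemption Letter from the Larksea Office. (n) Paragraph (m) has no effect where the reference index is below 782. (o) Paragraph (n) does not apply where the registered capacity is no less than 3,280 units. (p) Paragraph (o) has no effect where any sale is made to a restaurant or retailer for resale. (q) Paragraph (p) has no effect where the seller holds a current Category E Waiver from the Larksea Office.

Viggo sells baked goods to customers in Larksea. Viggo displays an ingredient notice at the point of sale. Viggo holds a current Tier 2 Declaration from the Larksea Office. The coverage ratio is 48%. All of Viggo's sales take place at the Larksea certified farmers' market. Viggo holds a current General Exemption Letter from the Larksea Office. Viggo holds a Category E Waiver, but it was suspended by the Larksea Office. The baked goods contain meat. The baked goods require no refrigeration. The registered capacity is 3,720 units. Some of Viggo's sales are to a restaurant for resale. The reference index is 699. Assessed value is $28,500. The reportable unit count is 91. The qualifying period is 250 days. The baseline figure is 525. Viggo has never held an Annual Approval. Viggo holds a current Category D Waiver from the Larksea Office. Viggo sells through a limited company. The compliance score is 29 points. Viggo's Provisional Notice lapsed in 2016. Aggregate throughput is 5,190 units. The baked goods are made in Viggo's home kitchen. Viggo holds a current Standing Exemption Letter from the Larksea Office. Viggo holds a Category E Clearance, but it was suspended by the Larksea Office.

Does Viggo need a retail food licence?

Yes — Viggo must hold a retail food licence.

Exception (a) requires that the seller holds a current Annual Approval from the Larksea Office; but the Annual Approval is not current, so (a) is unavailable.
Exception (b): the baseline figure is 525, under the 536 limit; the baked goods are home-kitchen produced — every condition holds. But: (g) applies — a current Category D Waiver is held. (h) is inapplicable (the Provisional Notice is not current), so (g) stands. So (b) is unavailable.
Exception (c) does not apply: there is no Category E Clearance in force.
All of (d)'s requirements are met (all sales are at a certified farmers' market; assessed value is $28,500, meeting the $26,500 threshold; the reportable unit count is 91, less than the 107 limit). However, paragraph (i) must be considered: (i) operates against (d): a current Standing Exemption Letter is held. So (d) is unavailable.
All of (e)'s requirements are met (the baked goods are shelf-stable; a current Tier 2 Declaration is held). But: (j) operates against (e): the coverage ratio is 48%, below the 51% limit. (k) is triggered (the baked goods contain meat), but is displaced by (l): (l) applies — aggregate throughput is 5,190 units, meeting the 4,990 units threshold. (m) applies (a current General Exemption Letter is held), but is itself disapplied by (n): (n) operates against (m): the reference index is 699, below the 782 limit. (o) would limit (n) — the registered capacity is 3,720 units, meeting the 3,280 units threshold — but (p) sets (o) aside: (p) operates against (o): some sales are to a restaurant for resale. (q), which would lift (p), is inapplicable — the Category E Waiver is not current. (e) is therefore removed.
No exception is made out. Viggo falls within the general rule.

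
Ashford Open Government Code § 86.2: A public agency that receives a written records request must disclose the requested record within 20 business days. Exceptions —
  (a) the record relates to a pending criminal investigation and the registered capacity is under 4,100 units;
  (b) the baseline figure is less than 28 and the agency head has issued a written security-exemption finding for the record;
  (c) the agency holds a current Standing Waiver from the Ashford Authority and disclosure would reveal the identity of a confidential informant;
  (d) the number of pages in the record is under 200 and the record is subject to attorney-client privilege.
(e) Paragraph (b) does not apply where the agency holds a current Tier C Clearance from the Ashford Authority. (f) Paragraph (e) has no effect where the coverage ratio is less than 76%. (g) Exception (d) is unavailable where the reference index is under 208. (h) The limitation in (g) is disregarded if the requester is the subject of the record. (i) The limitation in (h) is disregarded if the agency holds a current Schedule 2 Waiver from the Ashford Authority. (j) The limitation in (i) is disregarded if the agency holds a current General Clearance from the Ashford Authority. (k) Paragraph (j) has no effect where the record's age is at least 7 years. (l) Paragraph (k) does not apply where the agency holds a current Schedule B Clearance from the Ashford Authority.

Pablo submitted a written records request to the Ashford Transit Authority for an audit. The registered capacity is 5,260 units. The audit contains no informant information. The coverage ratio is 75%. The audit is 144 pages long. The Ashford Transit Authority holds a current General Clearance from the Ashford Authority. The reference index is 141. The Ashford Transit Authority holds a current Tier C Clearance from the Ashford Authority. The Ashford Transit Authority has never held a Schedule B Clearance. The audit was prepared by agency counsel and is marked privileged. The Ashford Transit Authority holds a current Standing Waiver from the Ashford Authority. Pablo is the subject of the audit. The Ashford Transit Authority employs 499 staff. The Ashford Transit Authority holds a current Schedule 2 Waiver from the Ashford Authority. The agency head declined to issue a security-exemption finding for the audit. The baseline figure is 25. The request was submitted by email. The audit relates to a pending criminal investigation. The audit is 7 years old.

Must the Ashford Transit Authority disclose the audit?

Exception (a) fails — the registered capacity is 5,260 units, not under 4,100 units.
Exception (b) requires that the agency head has issued a written security-exemption finding for the record; but the agency head declined to issue a security-exemption finding, so (b) is unavailable.
Exception (c) fails — the audit contains no informant information.
Exception (d): the number of pages in the record is 144, under the 200 limit; the audit is privileged — every condition holds. But: (g) is triggered — the reference index is 141, under the 208 limit. (h) operates (Pablo is the subject of the audit), but is displaced by (i): (i) applies — a current Schedule 2 Waiver is held. (j) would limit (i) — a current General Clearance is held — but (k) sets (j) aside: (k) applies — the record's age is 7 years, meeting the 7 years threshold. (l) is not triggered (the Schedule B Clearance is not current), so (k) stands. (d) is therefore removed.
Every exception is unavailable, so the rule governs.

Yes — the Ashford Transit Authority must disclose the audit.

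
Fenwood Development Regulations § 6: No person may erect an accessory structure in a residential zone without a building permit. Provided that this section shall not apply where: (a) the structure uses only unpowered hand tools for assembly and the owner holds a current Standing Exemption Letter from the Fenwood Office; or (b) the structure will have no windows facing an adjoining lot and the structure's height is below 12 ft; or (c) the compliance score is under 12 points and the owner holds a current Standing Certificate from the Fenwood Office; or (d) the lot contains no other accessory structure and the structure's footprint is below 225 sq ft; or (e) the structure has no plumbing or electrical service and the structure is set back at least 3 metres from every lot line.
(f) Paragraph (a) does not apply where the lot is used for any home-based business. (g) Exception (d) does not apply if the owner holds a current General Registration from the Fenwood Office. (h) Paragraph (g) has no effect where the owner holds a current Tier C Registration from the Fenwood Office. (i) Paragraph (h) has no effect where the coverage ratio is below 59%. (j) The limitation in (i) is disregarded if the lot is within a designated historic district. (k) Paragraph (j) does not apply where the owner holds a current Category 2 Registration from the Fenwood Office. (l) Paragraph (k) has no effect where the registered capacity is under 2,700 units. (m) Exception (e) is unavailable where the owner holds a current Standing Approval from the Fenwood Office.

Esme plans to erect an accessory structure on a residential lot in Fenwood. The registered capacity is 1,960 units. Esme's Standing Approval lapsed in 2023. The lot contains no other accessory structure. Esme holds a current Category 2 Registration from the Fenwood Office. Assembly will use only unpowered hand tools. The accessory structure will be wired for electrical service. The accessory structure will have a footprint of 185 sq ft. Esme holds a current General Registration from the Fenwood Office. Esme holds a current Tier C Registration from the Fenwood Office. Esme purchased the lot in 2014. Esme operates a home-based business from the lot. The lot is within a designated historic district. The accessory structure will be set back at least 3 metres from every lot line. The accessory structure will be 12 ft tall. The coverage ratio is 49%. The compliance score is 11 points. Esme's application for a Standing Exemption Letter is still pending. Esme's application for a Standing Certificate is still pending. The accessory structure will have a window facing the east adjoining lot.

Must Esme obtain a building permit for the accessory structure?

Exception (a) fails — the Standing Exemption Letter is not current.
Exception (b) does not apply: a window faces an adjoining lot.
Exception (c) requires that the owner holds a current Standing Certificate from the Fenwood Office; but no current Standing Certificate is held, so (c) is unavailable.
Exception (d) is satisfied on its face — the lot has no other accessory structure; the structure's footprint is 185 sq ft, below the 225 sq ft limit. Considering the limiting provisions: (g) would limit (d) — a current General Registration is held — but (h) sets (g) aside: (h) is engaged — a current Tier C Registration is held. (i) is triggered (the coverage ratio is 49%, below the 59% limit), but is itself disapplied by (j): (j) operates against (i): the lot is in a historic district. (k) would limit (j) — a current Category 2 Registration is held — but (l) sets (k) aside: (l) applies — the registered capacity is 1,960 units, under the 2,700 units limit. (d) remains available.
Exception (e) fails — electrical service is planned.

No — exception (d) applies; Esme does not need a building permit.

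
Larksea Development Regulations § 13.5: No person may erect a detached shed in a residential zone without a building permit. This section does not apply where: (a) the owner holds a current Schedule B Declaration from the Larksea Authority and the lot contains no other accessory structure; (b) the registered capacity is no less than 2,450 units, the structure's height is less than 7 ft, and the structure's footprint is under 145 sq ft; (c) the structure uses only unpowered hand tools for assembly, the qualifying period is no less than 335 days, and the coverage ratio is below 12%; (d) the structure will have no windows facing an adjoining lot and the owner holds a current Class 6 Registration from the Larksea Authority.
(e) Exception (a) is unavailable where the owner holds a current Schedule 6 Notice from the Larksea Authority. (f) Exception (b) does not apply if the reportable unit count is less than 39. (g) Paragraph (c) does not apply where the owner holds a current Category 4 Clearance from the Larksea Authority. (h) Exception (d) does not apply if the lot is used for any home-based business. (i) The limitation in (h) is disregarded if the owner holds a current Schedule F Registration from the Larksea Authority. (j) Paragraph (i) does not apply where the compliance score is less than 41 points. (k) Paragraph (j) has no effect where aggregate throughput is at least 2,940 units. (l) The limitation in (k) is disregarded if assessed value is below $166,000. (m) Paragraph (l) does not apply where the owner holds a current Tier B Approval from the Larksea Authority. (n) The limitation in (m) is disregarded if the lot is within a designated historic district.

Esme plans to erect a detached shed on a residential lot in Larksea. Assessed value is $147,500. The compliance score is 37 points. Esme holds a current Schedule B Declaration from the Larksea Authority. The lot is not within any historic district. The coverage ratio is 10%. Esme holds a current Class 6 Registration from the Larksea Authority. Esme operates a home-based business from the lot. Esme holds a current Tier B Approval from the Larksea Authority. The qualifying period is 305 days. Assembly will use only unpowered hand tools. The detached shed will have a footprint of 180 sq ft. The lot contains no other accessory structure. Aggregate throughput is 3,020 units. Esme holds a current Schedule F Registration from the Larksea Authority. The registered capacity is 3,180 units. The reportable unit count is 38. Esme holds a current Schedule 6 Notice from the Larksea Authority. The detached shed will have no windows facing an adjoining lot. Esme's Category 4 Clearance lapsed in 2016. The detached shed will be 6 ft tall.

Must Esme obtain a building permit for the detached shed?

Exception (a) is satisfied on its face — a current Schedule B Declaration is held; the lot has no other accessory structure. But applying paragraph (e): (e) operates against (a): a current Schedule 6 Notice is held. So (a) is unavailable.
Exception (b) requires that the structure's footprint is under 145 sq ft; but the structure's footprint is 180 sq ft, not under 145 sq ft, so (b) is unavailable.
Exception (c) requires that the qualifying period is no less than 335 days; but the qualifying period is 305 days, short of 335 days, so (c) is unavailable.
Exception (d)'s conditions are all satisfied: no windows face an adjoining lot; a current Class 6 Registration is held. As to paragraphs (h)–(n): (h) would limit (d) — a home-based business operates on the lot — but (i) sets (h) aside: (i) is engaged — a current Schedule F Registration is held. (j) would limit (i) — the compliance score is 37 points, less than the 41 points limit — but (k) sets (j) aside: (k) operates against (j): aggregate throughput is 3,020 units, meeting the 2,940 units threshold. (l) would limit (k) — assessed value is $147,500, below the $166,000 limit — but (m) sets (l) aside: (m) operates against (l): a current Tier B Approval is held. (n), which would lift (m), is not triggered — the lot is not in a historic district. Exception (d) stands.

No — exception (d) applies; Esme does not need a building permit.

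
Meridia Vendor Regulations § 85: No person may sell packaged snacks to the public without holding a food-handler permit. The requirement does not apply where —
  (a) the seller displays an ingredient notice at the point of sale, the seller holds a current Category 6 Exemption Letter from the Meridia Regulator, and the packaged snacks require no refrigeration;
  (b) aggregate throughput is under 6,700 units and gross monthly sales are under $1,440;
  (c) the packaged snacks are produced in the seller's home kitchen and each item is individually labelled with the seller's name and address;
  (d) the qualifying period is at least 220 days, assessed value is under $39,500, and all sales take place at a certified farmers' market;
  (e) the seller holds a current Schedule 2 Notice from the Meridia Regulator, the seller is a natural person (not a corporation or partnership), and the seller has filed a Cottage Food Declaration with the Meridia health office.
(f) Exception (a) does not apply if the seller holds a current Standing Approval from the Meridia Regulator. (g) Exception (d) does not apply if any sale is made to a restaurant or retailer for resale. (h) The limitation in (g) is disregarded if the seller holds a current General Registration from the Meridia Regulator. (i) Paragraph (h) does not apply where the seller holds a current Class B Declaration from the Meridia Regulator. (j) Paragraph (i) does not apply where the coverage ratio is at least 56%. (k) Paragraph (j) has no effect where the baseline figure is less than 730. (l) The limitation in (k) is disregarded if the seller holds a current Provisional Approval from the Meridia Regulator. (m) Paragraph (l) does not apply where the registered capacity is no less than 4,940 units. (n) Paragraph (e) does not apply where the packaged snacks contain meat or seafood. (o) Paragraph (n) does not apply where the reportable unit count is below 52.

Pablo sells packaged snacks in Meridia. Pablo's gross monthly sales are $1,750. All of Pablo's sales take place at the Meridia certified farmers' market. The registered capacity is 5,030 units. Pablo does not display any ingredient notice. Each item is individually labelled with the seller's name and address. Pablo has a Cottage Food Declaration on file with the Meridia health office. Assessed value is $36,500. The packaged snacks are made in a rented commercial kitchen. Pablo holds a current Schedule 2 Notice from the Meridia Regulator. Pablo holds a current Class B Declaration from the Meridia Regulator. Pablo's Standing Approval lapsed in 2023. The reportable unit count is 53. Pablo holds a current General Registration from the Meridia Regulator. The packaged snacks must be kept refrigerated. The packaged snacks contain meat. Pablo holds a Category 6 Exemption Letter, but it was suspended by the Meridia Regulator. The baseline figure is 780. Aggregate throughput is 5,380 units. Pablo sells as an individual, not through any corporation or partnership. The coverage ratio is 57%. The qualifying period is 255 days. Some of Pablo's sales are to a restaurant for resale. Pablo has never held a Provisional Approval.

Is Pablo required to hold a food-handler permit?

No — exception (d) applies; Pablo is not required to hold a food-handler permit.

Exception (a) requires that the seller displays an ingredient notice at the point of sale; but no ingredient notice is displayed, so (a) is unavailable.
Exception (b) fails — gross monthly sales are $1,750, not under $1,440.
Exception (c) fails — the packaged snacks are made in a commercial kitchen, not a home kitchen.
Exception (d): the qualifying period is 255 days, meeting the 220 days threshold; assessed value is $36,500, under the $39,500 limit; all sales are at a certified farmers' market — every condition holds. Considering the limiting provisions: (g) is triggered (some sales are to a restaurant for resale), but yields to (h): (h) is engaged — a current General Registration is held. (i) applies (a current Class B Declaration is held), but yields to (j): (j) operates against (i): the coverage ratio is 57%, meeting the 56% threshold. (k) is not engaged (the baseline figure is 780, not less than 730), so (j) stands. (d) remains available.
Exception (e) is satisfied on its face — a current Schedule 2 Notice is held; the seller is a natural person; a Cottage Food Declaration is on file. However, paragraphs (n)–(o) must be considered: (n) operates against (e): the packaged snacks contain meat. (o), which would lift (n), is inapplicable — the reportable unit count is 53, not below 52. (e) is therefore removed.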